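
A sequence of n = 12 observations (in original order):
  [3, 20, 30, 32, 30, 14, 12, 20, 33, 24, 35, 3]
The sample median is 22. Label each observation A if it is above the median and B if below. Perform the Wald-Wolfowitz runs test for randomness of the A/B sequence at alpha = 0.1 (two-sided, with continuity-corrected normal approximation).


Step 1: Compute median = 22; label A = above, B = below.
Labels in order: BBAAABBBAAAB  (n_A = 6, n_B = 6)
Step 2: Count runs R = 5.
Step 3: Under H0 (random ordering), E[R] = 2*n_A*n_B/(n_A+n_B) + 1 = 2*6*6/12 + 1 = 7.0000.
        Var[R] = 2*n_A*n_B*(2*n_A*n_B - n_A - n_B) / ((n_A+n_B)^2 * (n_A+n_B-1)) = 4320/1584 = 2.7273.
        SD[R] = 1.6514.
Step 4: Continuity-corrected z = (R + 0.5 - E[R]) / SD[R] = (5 + 0.5 - 7.0000) / 1.6514 = -0.9083.
Step 5: Two-sided p-value via normal approximation = 2*(1 - Phi(|z|)) = 0.363722.
Step 6: alpha = 0.1. fail to reject H0.

R = 5, z = -0.9083, p = 0.363722, fail to reject H0.


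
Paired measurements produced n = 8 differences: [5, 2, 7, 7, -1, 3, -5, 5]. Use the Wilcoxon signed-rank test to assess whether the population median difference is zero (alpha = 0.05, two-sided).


Step 1: Drop any zero differences (none here) and take |d_i|.
|d| = [5, 2, 7, 7, 1, 3, 5, 5]
Step 2: Midrank |d_i| (ties get averaged ranks).
ranks: |5|->5, |2|->2, |7|->7.5, |7|->7.5, |1|->1, |3|->3, |5|->5, |5|->5
Step 3: Attach original signs; sum ranks with positive sign and with negative sign.
W+ = 5 + 2 + 7.5 + 7.5 + 3 + 5 = 30
W- = 1 + 5 = 6
(Check: W+ + W- = 36 should equal n(n+1)/2 = 36.)
Step 4: Test statistic W = min(W+, W-) = 6.
Step 5: Ties in |d|, so use the tie-corrected normal approximation.
        E[W] = n(n+1)/4 = 8*9/4 = 18.
        Tie groups: |d|=5 (t=3), |d|=7 (t=2); sum(t^3 - t) = 30.
        Var[W] = n(n+1)(2n+1)/24 - sum(t^3-t)/48 = 1224/24 - 30/48 = 50.375.
        z = (W - E[W]) / sqrt(Var[W]) = (6 - 18) / 7.0975 = -1.6907.
        Two-sided p = 2*Phi(z) = 0.090889.
Step 6: alpha = 0.05. fail to reject H0.

W+ = 30, W- = 6, W = min = 6, p = 0.090889, fail to reject H0.


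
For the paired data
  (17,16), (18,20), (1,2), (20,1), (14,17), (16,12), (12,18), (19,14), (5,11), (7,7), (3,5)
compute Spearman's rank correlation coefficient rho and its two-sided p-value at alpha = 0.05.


Step 1: Rank x and y separately (midranks; no ties here).
rank(x): 17->8, 18->9, 1->1, 20->11, 14->6, 16->7, 12->5, 19->10, 5->3, 7->4, 3->2
rank(y): 16->8, 20->11, 2->2, 1->1, 17->9, 12->6, 18->10, 14->7, 11->5, 7->4, 5->3
Step 2: d_i = R_x(i) - R_y(i); compute d_i^2.
  (8-8)^2=0, (9-11)^2=4, (1-2)^2=1, (11-1)^2=100, (6-9)^2=9, (7-6)^2=1, (5-10)^2=25, (10-7)^2=9, (3-5)^2=4, (4-4)^2=0, (2-3)^2=1
sum(d^2) = 154.
Step 3: rho = 1 - 6*154 / (11*(11^2 - 1)) = 1 - 924/1320 = 0.300000.
Step 4: Under H0, t = rho * sqrt((n-2)/(1-rho^2)) = 0.9435 ~ t(9).
Step 5: Two-sided p-value from the t-distribution with 9 df = 0.370083.
Step 6: alpha = 0.05. fail to reject H0.

rho = 0.3000, p = 0.370083, fail to reject H0 at alpha = 0.05.


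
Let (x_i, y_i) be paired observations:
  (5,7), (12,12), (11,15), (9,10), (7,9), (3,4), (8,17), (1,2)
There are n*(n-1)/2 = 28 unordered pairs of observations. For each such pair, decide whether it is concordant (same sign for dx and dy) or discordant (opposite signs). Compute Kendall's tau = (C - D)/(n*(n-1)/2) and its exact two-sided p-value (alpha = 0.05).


Step 1: Enumerate the 28 unordered pairs (i,j) with i<j and classify each by sign(x_j-x_i) * sign(y_j-y_i).
  (1,2):dx=+7,dy=+5->C; (1,3):dx=+6,dy=+8->C; (1,4):dx=+4,dy=+3->C; (1,5):dx=+2,dy=+2->C
  (1,6):dx=-2,dy=-3->C; (1,7):dx=+3,dy=+10->C; (1,8):dx=-4,dy=-5->C; (2,3):dx=-1,dy=+3->D
  (2,4):dx=-3,dy=-2->C; (2,5):dx=-5,dy=-3->C; (2,6):dx=-9,dy=-8->C; (2,7):dx=-4,dy=+5->D
  (2,8):dx=-11,dy=-10->C; (3,4):dx=-2,dy=-5->C; (3,5):dx=-4,dy=-6->C; (3,6):dx=-8,dy=-11->C
  (3,7):dx=-3,dy=+2->D; (3,8):dx=-10,dy=-13->C; (4,5):dx=-2,dy=-1->C; (4,6):dx=-6,dy=-6->C
  (4,7):dx=-1,dy=+7->D; (4,8):dx=-8,dy=-8->C; (5,6):dx=-4,dy=-5->C; (5,7):dx=+1,dy=+8->C
  (5,8):dx=-6,dy=-7->C; (6,7):dx=+5,dy=+13->C; (6,8):dx=-2,dy=-2->C; (7,8):dx=-7,dy=-15->C
Step 2: C = 24, D = 4, total pairs = 28.
Step 3: tau = (C - D)/(n(n-1)/2) = (24 - 4)/28 = 0.714286.
Step 4: Exact two-sided p-value (enumerate n! = 40320 permutations of y under H0): p = 0.014137.
Step 5: alpha = 0.05. reject H0.

tau_b = 0.7143 (C=24, D=4), p = 0.014137, reject H0.


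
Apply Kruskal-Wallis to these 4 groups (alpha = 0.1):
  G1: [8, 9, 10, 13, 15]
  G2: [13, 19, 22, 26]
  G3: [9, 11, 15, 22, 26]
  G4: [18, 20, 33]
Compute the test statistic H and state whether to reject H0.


Step 1: Combine all N = 17 observations and assign midranks.
sorted (value, group, rank): (8,G1,1), (9,G1,2.5), (9,G3,2.5), (10,G1,4), (11,G3,5), (13,G1,6.5), (13,G2,6.5), (15,G1,8.5), (15,G3,8.5), (18,G4,10), (19,G2,11), (20,G4,12), (22,G2,13.5), (22,G3,13.5), (26,G2,15.5), (26,G3,15.5), (33,G4,17)
Step 2: Sum ranks within each group.
R_1 = 22.5 (n_1 = 5)
R_2 = 46.5 (n_2 = 4)
R_3 = 45 (n_3 = 5)
R_4 = 39 (n_4 = 3)
Step 3: H = 12/(N(N+1)) * sum(R_i^2/n_i) - 3(N+1)
     = 12/(17*18) * (22.5^2/5 + 46.5^2/4 + 45^2/5 + 39^2/3) - 3*18
     = 0.039216 * 1553.81 - 54
     = 6.933824.
Step 4: Ties present; correction factor C = 1 - 30/(17^3 - 17) = 0.993873. Corrected H = 6.933824 / 0.993873 = 6.976572.
Step 5: Under H0, H ~ chi^2(3); p-value = 0.072648.
Step 6: alpha = 0.1. reject H0.

H = 6.9766, df = 3, p = 0.072648, reject H0.


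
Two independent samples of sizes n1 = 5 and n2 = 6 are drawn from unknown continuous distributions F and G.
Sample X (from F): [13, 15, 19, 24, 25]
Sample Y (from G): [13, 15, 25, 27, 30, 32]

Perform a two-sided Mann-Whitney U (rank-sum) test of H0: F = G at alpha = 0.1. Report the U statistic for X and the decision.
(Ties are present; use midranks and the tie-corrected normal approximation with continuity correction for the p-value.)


Step 1: Combine and sort all 11 observations; assign midranks.
sorted (value, group): (13,X), (13,Y), (15,X), (15,Y), (19,X), (24,X), (25,X), (25,Y), (27,Y), (30,Y), (32,Y)
ranks: 13->1.5, 13->1.5, 15->3.5, 15->3.5, 19->5, 24->6, 25->7.5, 25->7.5, 27->9, 30->10, 32->11
Step 2: Rank sum for X: R1 = 1.5 + 3.5 + 5 + 6 + 7.5 = 23.5.
Step 3: U_X = R1 - n1(n1+1)/2 = 23.5 - 5*6/2 = 23.5 - 15 = 8.5.
       U_Y = n1*n2 - U_X = 30 - 8.5 = 21.5.
Step 4: Ties are present, so use the tie-corrected normal approximation (with continuity correction) for the p-value.
Step 5: p-value = 0.270031; compare to alpha = 0.1. fail to reject H0.

U_X = 8.5, p = 0.270031, fail to reject H0 at alpha = 0.1.


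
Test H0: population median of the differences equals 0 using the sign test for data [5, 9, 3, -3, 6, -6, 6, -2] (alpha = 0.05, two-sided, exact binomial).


Step 1: Discard zero differences. Original n = 8; n_eff = number of nonzero differences = 8.
Nonzero differences (with sign): +5, +9, +3, -3, +6, -6, +6, -2
Step 2: Count signs: positive = 5, negative = 3.
Step 3: Under H0: P(positive) = 0.5, so the number of positives S ~ Bin(8, 0.5).
Step 4: Two-sided exact p-value = sum of Bin(8,0.5) probabilities at or below the observed probability = 0.726562.
Step 5: alpha = 0.05. fail to reject H0.

n_eff = 8, pos = 5, neg = 3, p = 0.726562, fail to reject H0.


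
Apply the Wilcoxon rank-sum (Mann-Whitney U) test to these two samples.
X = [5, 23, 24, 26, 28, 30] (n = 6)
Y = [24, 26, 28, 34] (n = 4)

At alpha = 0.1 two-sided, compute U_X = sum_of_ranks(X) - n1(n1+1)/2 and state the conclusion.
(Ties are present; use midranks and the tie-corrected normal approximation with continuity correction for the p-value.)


Step 1: Combine and sort all 10 observations; assign midranks.
sorted (value, group): (5,X), (23,X), (24,X), (24,Y), (26,X), (26,Y), (28,X), (28,Y), (30,X), (34,Y)
ranks: 5->1, 23->2, 24->3.5, 24->3.5, 26->5.5, 26->5.5, 28->7.5, 28->7.5, 30->9, 34->10
Step 2: Rank sum for X: R1 = 1 + 2 + 3.5 + 5.5 + 7.5 + 9 = 28.5.
Step 3: U_X = R1 - n1(n1+1)/2 = 28.5 - 6*7/2 = 28.5 - 21 = 7.5.
       U_Y = n1*n2 - U_X = 24 - 7.5 = 16.5.
Step 4: Ties are present, so use the tie-corrected normal approximation (with continuity correction) for the p-value.
Step 5: p-value = 0.389424; compare to alpha = 0.1. fail to reject H0.

U_X = 7.5, p = 0.389424, fail to reject H0 at alpha = 0.1.


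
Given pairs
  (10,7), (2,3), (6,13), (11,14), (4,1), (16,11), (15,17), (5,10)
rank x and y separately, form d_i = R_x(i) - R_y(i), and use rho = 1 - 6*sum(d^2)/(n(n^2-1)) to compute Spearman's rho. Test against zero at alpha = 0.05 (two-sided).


Step 1: Rank x and y separately (midranks; no ties here).
rank(x): 10->5, 2->1, 6->4, 11->6, 4->2, 16->8, 15->7, 5->3
rank(y): 7->3, 3->2, 13->6, 14->7, 1->1, 11->5, 17->8, 10->4
Step 2: d_i = R_x(i) - R_y(i); compute d_i^2.
  (5-3)^2=4, (1-2)^2=1, (4-6)^2=4, (6-7)^2=1, (2-1)^2=1, (8-5)^2=9, (7-8)^2=1, (3-4)^2=1
sum(d^2) = 22.
Step 3: rho = 1 - 6*22 / (8*(8^2 - 1)) = 1 - 132/504 = 0.738095.
Step 4: Under H0, t = rho * sqrt((n-2)/(1-rho^2)) = 2.6797 ~ t(6).
Step 5: Two-sided p-value from the t-distribution with 6 df = 0.036553.
Step 6: alpha = 0.05. reject H0.

rho = 0.7381, p = 0.036553, reject H0 at alpha = 0.05.


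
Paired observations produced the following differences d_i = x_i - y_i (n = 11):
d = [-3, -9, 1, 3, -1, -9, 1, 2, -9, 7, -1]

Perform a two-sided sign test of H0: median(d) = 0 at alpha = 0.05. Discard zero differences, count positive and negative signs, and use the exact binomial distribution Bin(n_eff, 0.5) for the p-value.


Step 1: Discard zero differences. Original n = 11; n_eff = number of nonzero differences = 11.
Nonzero differences (with sign): -3, -9, +1, +3, -1, -9, +1, +2, -9, +7, -1
Step 2: Count signs: positive = 5, negative = 6.
Step 3: Under H0: P(positive) = 0.5, so the number of positives S ~ Bin(11, 0.5).
Step 4: Two-sided exact p-value = sum of Bin(11,0.5) probabilities at or below the observed probability = 1.000000.
Step 5: alpha = 0.05. fail to reject H0.

n_eff = 11, pos = 5, neg = 6, p = 1.000000, fail to reject H0.


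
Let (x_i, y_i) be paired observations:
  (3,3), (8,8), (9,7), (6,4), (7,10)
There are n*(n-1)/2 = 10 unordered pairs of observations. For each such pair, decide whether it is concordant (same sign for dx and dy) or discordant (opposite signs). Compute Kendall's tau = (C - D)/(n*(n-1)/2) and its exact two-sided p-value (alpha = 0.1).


Step 1: Enumerate the 10 unordered pairs (i,j) with i<j and classify each by sign(x_j-x_i) * sign(y_j-y_i).
  (1,2):dx=+5,dy=+5->C; (1,3):dx=+6,dy=+4->C; (1,4):dx=+3,dy=+1->C; (1,5):dx=+4,dy=+7->C
  (2,3):dx=+1,dy=-1->D; (2,4):dx=-2,dy=-4->C; (2,5):dx=-1,dy=+2->D; (3,4):dx=-3,dy=-3->C
  (3,5):dx=-2,dy=+3->D; (4,5):dx=+1,dy=+6->C
Step 2: C = 7, D = 3, total pairs = 10.
Step 3: tau = (C - D)/(n(n-1)/2) = (7 - 3)/10 = 0.400000.
Step 4: Exact two-sided p-value (enumerate n! = 120 permutations of y under H0): p = 0.483333.
Step 5: alpha = 0.1. fail to reject H0.

tau_b = 0.4000 (C=7, D=3), p = 0.483333, fail to reject H0.


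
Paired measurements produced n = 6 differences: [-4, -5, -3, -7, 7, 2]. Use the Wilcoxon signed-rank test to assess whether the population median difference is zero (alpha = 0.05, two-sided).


Step 1: Drop any zero differences (none here) and take |d_i|.
|d| = [4, 5, 3, 7, 7, 2]
Step 2: Midrank |d_i| (ties get averaged ranks).
ranks: |4|->3, |5|->4, |3|->2, |7|->5.5, |7|->5.5, |2|->1
Step 3: Attach original signs; sum ranks with positive sign and with negative sign.
W+ = 5.5 + 1 = 6.5
W- = 3 + 4 + 2 + 5.5 = 14.5
(Check: W+ + W- = 21 should equal n(n+1)/2 = 21.)
Step 4: Test statistic W = min(W+, W-) = 6.5.
Step 5: Ties in |d|, so use the tie-corrected normal approximation.
        E[W] = n(n+1)/4 = 6*7/4 = 10.5.
        Tie groups: |d|=7 (t=2); sum(t^3 - t) = 6.
        Var[W] = n(n+1)(2n+1)/24 - sum(t^3-t)/48 = 546/24 - 6/48 = 22.625.
        z = (W - E[W]) / sqrt(Var[W]) = (6.5 - 10.5) / 4.7566 = -0.8409.
        Two-sided p = 2*Phi(z) = 0.400381.
Step 6: alpha = 0.05. fail to reject H0.

W+ = 6.5, W- = 14.5, W = min = 6.5, p = 0.400381, fail to reject H0.


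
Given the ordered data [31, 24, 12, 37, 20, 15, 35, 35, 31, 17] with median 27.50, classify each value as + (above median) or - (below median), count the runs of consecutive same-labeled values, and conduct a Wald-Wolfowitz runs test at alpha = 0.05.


Step 1: Compute median = 27.50; label A = above, B = below.
Labels in order: ABBABBAAAB  (n_A = 5, n_B = 5)
Step 2: Count runs R = 6.
Step 3: Under H0 (random ordering), E[R] = 2*n_A*n_B/(n_A+n_B) + 1 = 2*5*5/10 + 1 = 6.0000.
        Var[R] = 2*n_A*n_B*(2*n_A*n_B - n_A - n_B) / ((n_A+n_B)^2 * (n_A+n_B-1)) = 2000/900 = 2.2222.
        SD[R] = 1.4907.
Step 4: R = E[R], so z = 0 with no continuity correction.
Step 5: Two-sided p-value via normal approximation = 2*(1 - Phi(|z|)) = 1.000000.
Step 6: alpha = 0.05. fail to reject H0.

R = 6, z = 0.0000, p = 1.000000, fail to reject H0.


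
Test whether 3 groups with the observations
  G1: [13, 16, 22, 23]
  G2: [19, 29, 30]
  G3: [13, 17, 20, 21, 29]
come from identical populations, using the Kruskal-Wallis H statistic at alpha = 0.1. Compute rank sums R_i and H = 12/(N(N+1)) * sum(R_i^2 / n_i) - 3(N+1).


Step 1: Combine all N = 12 observations and assign midranks.
sorted (value, group, rank): (13,G1,1.5), (13,G3,1.5), (16,G1,3), (17,G3,4), (19,G2,5), (20,G3,6), (21,G3,7), (22,G1,8), (23,G1,9), (29,G2,10.5), (29,G3,10.5), (30,G2,12)
Step 2: Sum ranks within each group.
R_1 = 21.5 (n_1 = 4)
R_2 = 27.5 (n_2 = 3)
R_3 = 29 (n_3 = 5)
Step 3: H = 12/(N(N+1)) * sum(R_i^2/n_i) - 3(N+1)
     = 12/(12*13) * (21.5^2/4 + 27.5^2/3 + 29^2/5) - 3*13
     = 0.076923 * 535.846 - 39
     = 2.218910.
Step 4: Ties present; correction factor C = 1 - 12/(12^3 - 12) = 0.993007. Corrected H = 2.218910 / 0.993007 = 2.234536.
Step 5: Under H0, H ~ chi^2(2); p-value = 0.327172.
Step 6: alpha = 0.1. fail to reject H0.

H = 2.2345, df = 2, p = 0.327172, fail to reject H0.


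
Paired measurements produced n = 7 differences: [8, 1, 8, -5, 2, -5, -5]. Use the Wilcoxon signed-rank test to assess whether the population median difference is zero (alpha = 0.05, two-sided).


Step 1: Drop any zero differences (none here) and take |d_i|.
|d| = [8, 1, 8, 5, 2, 5, 5]
Step 2: Midrank |d_i| (ties get averaged ranks).
ranks: |8|->6.5, |1|->1, |8|->6.5, |5|->4, |2|->2, |5|->4, |5|->4
Step 3: Attach original signs; sum ranks with positive sign and with negative sign.
W+ = 6.5 + 1 + 6.5 + 2 = 16
W- = 4 + 4 + 4 = 12
(Check: W+ + W- = 28 should equal n(n+1)/2 = 28.)
Step 4: Test statistic W = min(W+, W-) = 12.
Step 5: Ties in |d|, so use the tie-corrected normal approximation.
        E[W] = n(n+1)/4 = 7*8/4 = 14.
        Tie groups: |d|=5 (t=3), |d|=8 (t=2); sum(t^3 - t) = 30.
        Var[W] = n(n+1)(2n+1)/24 - sum(t^3-t)/48 = 840/24 - 30/48 = 34.375.
        z = (W - E[W]) / sqrt(Var[W]) = (12 - 14) / 5.8630 = -0.3411.
        Two-sided p = 2*Phi(z) = 0.733012.
Step 6: alpha = 0.05. fail to reject H0.

W+ = 16, W- = 12, W = min = 12, p = 0.733012, fail to reject H0.


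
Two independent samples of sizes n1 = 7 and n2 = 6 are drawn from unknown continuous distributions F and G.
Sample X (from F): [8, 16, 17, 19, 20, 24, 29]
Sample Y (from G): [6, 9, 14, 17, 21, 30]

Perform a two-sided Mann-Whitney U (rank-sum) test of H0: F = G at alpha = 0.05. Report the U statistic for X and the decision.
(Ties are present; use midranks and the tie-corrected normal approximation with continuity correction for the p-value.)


Step 1: Combine and sort all 13 observations; assign midranks.
sorted (value, group): (6,Y), (8,X), (9,Y), (14,Y), (16,X), (17,X), (17,Y), (19,X), (20,X), (21,Y), (24,X), (29,X), (30,Y)
ranks: 6->1, 8->2, 9->3, 14->4, 16->5, 17->6.5, 17->6.5, 19->8, 20->9, 21->10, 24->11, 29->12, 30->13
Step 2: Rank sum for X: R1 = 2 + 5 + 6.5 + 8 + 9 + 11 + 12 = 53.5.
Step 3: U_X = R1 - n1(n1+1)/2 = 53.5 - 7*8/2 = 53.5 - 28 = 25.5.
       U_Y = n1*n2 - U_X = 42 - 25.5 = 16.5.
Step 4: Ties are present, so use the tie-corrected normal approximation (with continuity correction) for the p-value.
Step 5: p-value = 0.567176; compare to alpha = 0.05. fail to reject H0.

U_X = 25.5, p = 0.567176, fail to reject H0 at alpha = 0.05.


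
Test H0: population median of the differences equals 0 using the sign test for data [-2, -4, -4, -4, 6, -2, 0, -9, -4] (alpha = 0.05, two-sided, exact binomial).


Step 1: Discard zero differences. Original n = 9; n_eff = number of nonzero differences = 8.
Nonzero differences (with sign): -2, -4, -4, -4, +6, -2, -9, -4
Step 2: Count signs: positive = 1, negative = 7.
Step 3: Under H0: P(positive) = 0.5, so the number of positives S ~ Bin(8, 0.5).
Step 4: Two-sided exact p-value = sum of Bin(8,0.5) probabilities at or below the observed probability = 0.070312.
Step 5: alpha = 0.05. fail to reject H0.

n_eff = 8, pos = 1, neg = 7, p = 0.070312, fail to reject H0.


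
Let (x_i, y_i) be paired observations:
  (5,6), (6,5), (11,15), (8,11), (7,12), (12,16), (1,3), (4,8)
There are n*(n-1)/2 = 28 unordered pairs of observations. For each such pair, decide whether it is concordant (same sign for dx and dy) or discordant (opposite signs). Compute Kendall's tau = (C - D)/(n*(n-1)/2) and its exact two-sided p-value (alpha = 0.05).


Step 1: Enumerate the 28 unordered pairs (i,j) with i<j and classify each by sign(x_j-x_i) * sign(y_j-y_i).
  (1,2):dx=+1,dy=-1->D; (1,3):dx=+6,dy=+9->C; (1,4):dx=+3,dy=+5->C; (1,5):dx=+2,dy=+6->C
  (1,6):dx=+7,dy=+10->C; (1,7):dx=-4,dy=-3->C; (1,8):dx=-1,dy=+2->D; (2,3):dx=+5,dy=+10->C
  (2,4):dx=+2,dy=+6->C; (2,5):dx=+1,dy=+7->C; (2,6):dx=+6,dy=+11->C; (2,7):dx=-5,dy=-2->C
  (2,8):dx=-2,dy=+3->D; (3,4):dx=-3,dy=-4->C; (3,5):dx=-4,dy=-3->C; (3,6):dx=+1,dy=+1->C
  (3,7):dx=-10,dy=-12->C; (3,8):dx=-7,dy=-7->C; (4,5):dx=-1,dy=+1->D; (4,6):dx=+4,dy=+5->C
  (4,7):dx=-7,dy=-8->C; (4,8):dx=-4,dy=-3->C; (5,6):dx=+5,dy=+4->C; (5,7):dx=-6,dy=-9->C
  (5,8):dx=-3,dy=-4->C; (6,7):dx=-11,dy=-13->C; (6,8):dx=-8,dy=-8->C; (7,8):dx=+3,dy=+5->C
Step 2: C = 24, D = 4, total pairs = 28.
Step 3: tau = (C - D)/(n(n-1)/2) = (24 - 4)/28 = 0.714286.
Step 4: Exact two-sided p-value (enumerate n! = 40320 permutations of y under H0): p = 0.014137.
Step 5: alpha = 0.05. reject H0.

tau_b = 0.7143 (C=24, D=4), p = 0.014137, reject H0.


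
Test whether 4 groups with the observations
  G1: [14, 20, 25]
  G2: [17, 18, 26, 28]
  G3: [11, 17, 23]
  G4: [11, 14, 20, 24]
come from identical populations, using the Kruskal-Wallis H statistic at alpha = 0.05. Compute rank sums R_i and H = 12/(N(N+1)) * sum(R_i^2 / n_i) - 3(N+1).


Step 1: Combine all N = 14 observations and assign midranks.
sorted (value, group, rank): (11,G3,1.5), (11,G4,1.5), (14,G1,3.5), (14,G4,3.5), (17,G2,5.5), (17,G3,5.5), (18,G2,7), (20,G1,8.5), (20,G4,8.5), (23,G3,10), (24,G4,11), (25,G1,12), (26,G2,13), (28,G2,14)
Step 2: Sum ranks within each group.
R_1 = 24 (n_1 = 3)
R_2 = 39.5 (n_2 = 4)
R_3 = 17 (n_3 = 3)
R_4 = 24.5 (n_4 = 4)
Step 3: H = 12/(N(N+1)) * sum(R_i^2/n_i) - 3(N+1)
     = 12/(14*15) * (24^2/3 + 39.5^2/4 + 17^2/3 + 24.5^2/4) - 3*15
     = 0.057143 * 828.458 - 45
     = 2.340476.
Step 4: Ties present; correction factor C = 1 - 24/(14^3 - 14) = 0.991209. Corrected H = 2.340476 / 0.991209 = 2.361234.
Step 5: Under H0, H ~ chi^2(3); p-value = 0.500892.
Step 6: alpha = 0.05. fail to reject H0.

H = 2.3612, df = 3, p = 0.500892, fail to reject H0.


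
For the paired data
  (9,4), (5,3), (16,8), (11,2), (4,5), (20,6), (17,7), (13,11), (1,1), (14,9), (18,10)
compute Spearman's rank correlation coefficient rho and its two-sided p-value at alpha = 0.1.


Step 1: Rank x and y separately (midranks; no ties here).
rank(x): 9->4, 5->3, 16->8, 11->5, 4->2, 20->11, 17->9, 13->6, 1->1, 14->7, 18->10
rank(y): 4->4, 3->3, 8->8, 2->2, 5->5, 6->6, 7->7, 11->11, 1->1, 9->9, 10->10
Step 2: d_i = R_x(i) - R_y(i); compute d_i^2.
  (4-4)^2=0, (3-3)^2=0, (8-8)^2=0, (5-2)^2=9, (2-5)^2=9, (11-6)^2=25, (9-7)^2=4, (6-11)^2=25, (1-1)^2=0, (7-9)^2=4, (10-10)^2=0
sum(d^2) = 76.
Step 3: rho = 1 - 6*76 / (11*(11^2 - 1)) = 1 - 456/1320 = 0.654545.
Step 4: Under H0, t = rho * sqrt((n-2)/(1-rho^2)) = 2.5973 ~ t(9).
Step 5: Two-sided p-value from the t-distribution with 9 df = 0.028865.
Step 6: alpha = 0.1. reject H0.

rho = 0.6545, p = 0.028865, reject H0 at alpha = 0.1.


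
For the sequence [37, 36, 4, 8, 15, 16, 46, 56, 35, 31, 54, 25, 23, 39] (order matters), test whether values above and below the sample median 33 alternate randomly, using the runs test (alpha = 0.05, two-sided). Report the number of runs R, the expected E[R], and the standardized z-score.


Step 1: Compute median = 33; label A = above, B = below.
Labels in order: AABBBBAAABABBA  (n_A = 7, n_B = 7)
Step 2: Count runs R = 7.
Step 3: Under H0 (random ordering), E[R] = 2*n_A*n_B/(n_A+n_B) + 1 = 2*7*7/14 + 1 = 8.0000.
        Var[R] = 2*n_A*n_B*(2*n_A*n_B - n_A - n_B) / ((n_A+n_B)^2 * (n_A+n_B-1)) = 8232/2548 = 3.2308.
        SD[R] = 1.7974.
Step 4: Continuity-corrected z = (R + 0.5 - E[R]) / SD[R] = (7 + 0.5 - 8.0000) / 1.7974 = -0.2782.
Step 5: Two-sided p-value via normal approximation = 2*(1 - Phi(|z|)) = 0.780879.
Step 6: alpha = 0.05. fail to reject H0.

R = 7, z = -0.2782, p = 0.780879, fail to reject H0.


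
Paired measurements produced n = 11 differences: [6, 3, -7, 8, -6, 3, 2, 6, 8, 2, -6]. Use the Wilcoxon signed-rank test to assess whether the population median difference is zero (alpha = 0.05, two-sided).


Step 1: Drop any zero differences (none here) and take |d_i|.
|d| = [6, 3, 7, 8, 6, 3, 2, 6, 8, 2, 6]
Step 2: Midrank |d_i| (ties get averaged ranks).
ranks: |6|->6.5, |3|->3.5, |7|->9, |8|->10.5, |6|->6.5, |3|->3.5, |2|->1.5, |6|->6.5, |8|->10.5, |2|->1.5, |6|->6.5
Step 3: Attach original signs; sum ranks with positive sign and with negative sign.
W+ = 6.5 + 3.5 + 10.5 + 3.5 + 1.5 + 6.5 + 10.5 + 1.5 = 44
W- = 9 + 6.5 + 6.5 = 22
(Check: W+ + W- = 66 should equal n(n+1)/2 = 66.)
Step 4: Test statistic W = min(W+, W-) = 22.
Step 5: Ties in |d|, so use the tie-corrected normal approximation.
        E[W] = n(n+1)/4 = 11*12/4 = 33.
        Tie groups: |d|=2 (t=2), |d|=3 (t=2), |d|=6 (t=4), |d|=8 (t=2); sum(t^3 - t) = 78.
        Var[W] = n(n+1)(2n+1)/24 - sum(t^3-t)/48 = 3036/24 - 78/48 = 124.875.
        z = (W - E[W]) / sqrt(Var[W]) = (22 - 33) / 11.1747 = -0.9844.
        Two-sided p = 2*Phi(z) = 0.324937.
Step 6: alpha = 0.05. fail to reject H0.

W+ = 44, W- = 22, W = min = 22, p = 0.324937, fail to reject H0.


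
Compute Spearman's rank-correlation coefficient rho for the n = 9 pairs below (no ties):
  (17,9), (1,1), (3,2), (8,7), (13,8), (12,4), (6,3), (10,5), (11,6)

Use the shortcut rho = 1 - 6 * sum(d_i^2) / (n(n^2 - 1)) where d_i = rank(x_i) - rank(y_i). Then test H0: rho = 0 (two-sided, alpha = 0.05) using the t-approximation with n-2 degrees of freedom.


Step 1: Rank x and y separately (midranks; no ties here).
rank(x): 17->9, 1->1, 3->2, 8->4, 13->8, 12->7, 6->3, 10->5, 11->6
rank(y): 9->9, 1->1, 2->2, 7->7, 8->8, 4->4, 3->3, 5->5, 6->6
Step 2: d_i = R_x(i) - R_y(i); compute d_i^2.
  (9-9)^2=0, (1-1)^2=0, (2-2)^2=0, (4-7)^2=9, (8-8)^2=0, (7-4)^2=9, (3-3)^2=0, (5-5)^2=0, (6-6)^2=0
sum(d^2) = 18.
Step 3: rho = 1 - 6*18 / (9*(9^2 - 1)) = 1 - 108/720 = 0.850000.
Step 4: Under H0, t = rho * sqrt((n-2)/(1-rho^2)) = 4.2691 ~ t(7).
Step 5: Two-sided p-value from the t-distribution with 7 df = 0.003705.
Step 6: alpha = 0.05. reject H0.

rho = 0.8500, p = 0.003705, reject H0 at alpha = 0.05.


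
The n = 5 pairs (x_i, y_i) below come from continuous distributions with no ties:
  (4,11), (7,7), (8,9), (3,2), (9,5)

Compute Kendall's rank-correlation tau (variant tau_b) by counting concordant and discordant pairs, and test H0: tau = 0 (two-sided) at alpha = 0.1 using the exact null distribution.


Step 1: Enumerate the 10 unordered pairs (i,j) with i<j and classify each by sign(x_j-x_i) * sign(y_j-y_i).
  (1,2):dx=+3,dy=-4->D; (1,3):dx=+4,dy=-2->D; (1,4):dx=-1,dy=-9->C; (1,5):dx=+5,dy=-6->D
  (2,3):dx=+1,dy=+2->C; (2,4):dx=-4,dy=-5->C; (2,5):dx=+2,dy=-2->D; (3,4):dx=-5,dy=-7->C
  (3,5):dx=+1,dy=-4->D; (4,5):dx=+6,dy=+3->C
Step 2: C = 5, D = 5, total pairs = 10.
Step 3: tau = (C - D)/(n(n-1)/2) = (5 - 5)/10 = 0.000000.
Step 4: Exact two-sided p-value (enumerate n! = 120 permutations of y under H0): p = 1.000000.
Step 5: alpha = 0.1. fail to reject H0.

tau_b = 0.0000 (C=5, D=5), p = 1.000000, fail to reject H0.


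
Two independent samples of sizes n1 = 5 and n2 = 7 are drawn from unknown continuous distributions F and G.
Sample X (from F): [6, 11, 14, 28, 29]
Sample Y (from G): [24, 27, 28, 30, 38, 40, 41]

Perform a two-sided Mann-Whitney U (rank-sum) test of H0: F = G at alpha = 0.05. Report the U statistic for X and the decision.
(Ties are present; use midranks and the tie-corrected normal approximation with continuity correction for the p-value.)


Step 1: Combine and sort all 12 observations; assign midranks.
sorted (value, group): (6,X), (11,X), (14,X), (24,Y), (27,Y), (28,X), (28,Y), (29,X), (30,Y), (38,Y), (40,Y), (41,Y)
ranks: 6->1, 11->2, 14->3, 24->4, 27->5, 28->6.5, 28->6.5, 29->8, 30->9, 38->10, 40->11, 41->12
Step 2: Rank sum for X: R1 = 1 + 2 + 3 + 6.5 + 8 = 20.5.
Step 3: U_X = R1 - n1(n1+1)/2 = 20.5 - 5*6/2 = 20.5 - 15 = 5.5.
       U_Y = n1*n2 - U_X = 35 - 5.5 = 29.5.
Step 4: Ties are present, so use the tie-corrected normal approximation (with continuity correction) for the p-value.
Step 5: p-value = 0.061363; compare to alpha = 0.05. fail to reject H0.

U_X = 5.5, p = 0.061363, fail to reject H0 at alpha = 0.05.


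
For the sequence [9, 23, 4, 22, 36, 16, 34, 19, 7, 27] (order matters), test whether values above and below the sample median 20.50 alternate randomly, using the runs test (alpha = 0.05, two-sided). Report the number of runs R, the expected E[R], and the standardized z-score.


Step 1: Compute median = 20.50; label A = above, B = below.
Labels in order: BABAABABBA  (n_A = 5, n_B = 5)
Step 2: Count runs R = 8.
Step 3: Under H0 (random ordering), E[R] = 2*n_A*n_B/(n_A+n_B) + 1 = 2*5*5/10 + 1 = 6.0000.
        Var[R] = 2*n_A*n_B*(2*n_A*n_B - n_A - n_B) / ((n_A+n_B)^2 * (n_A+n_B-1)) = 2000/900 = 2.2222.
        SD[R] = 1.4907.
Step 4: Continuity-corrected z = (R - 0.5 - E[R]) / SD[R] = (8 - 0.5 - 6.0000) / 1.4907 = 1.0062.
Step 5: Two-sided p-value via normal approximation = 2*(1 - Phi(|z|)) = 0.314305.
Step 6: alpha = 0.05. fail to reject H0.

R = 8, z = 1.0062, p = 0.314305, fail to reject H0.


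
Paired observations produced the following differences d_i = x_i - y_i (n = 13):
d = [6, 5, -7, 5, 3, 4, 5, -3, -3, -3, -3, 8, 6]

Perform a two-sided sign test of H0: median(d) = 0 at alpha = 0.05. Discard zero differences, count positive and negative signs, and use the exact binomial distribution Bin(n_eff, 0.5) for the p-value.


Step 1: Discard zero differences. Original n = 13; n_eff = number of nonzero differences = 13.
Nonzero differences (with sign): +6, +5, -7, +5, +3, +4, +5, -3, -3, -3, -3, +8, +6
Step 2: Count signs: positive = 8, negative = 5.
Step 3: Under H0: P(positive) = 0.5, so the number of positives S ~ Bin(13, 0.5).
Step 4: Two-sided exact p-value = sum of Bin(13,0.5) probabilities at or below the observed probability = 0.581055.
Step 5: alpha = 0.05. fail to reject H0.

n_eff = 13, pos = 8, neg = 5, p = 0.581055, fail to reject H0.


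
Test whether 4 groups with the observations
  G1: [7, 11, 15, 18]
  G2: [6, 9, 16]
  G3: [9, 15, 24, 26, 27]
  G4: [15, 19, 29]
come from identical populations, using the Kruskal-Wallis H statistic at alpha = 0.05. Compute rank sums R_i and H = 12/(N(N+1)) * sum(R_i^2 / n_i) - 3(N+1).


Step 1: Combine all N = 15 observations and assign midranks.
sorted (value, group, rank): (6,G2,1), (7,G1,2), (9,G2,3.5), (9,G3,3.5), (11,G1,5), (15,G1,7), (15,G3,7), (15,G4,7), (16,G2,9), (18,G1,10), (19,G4,11), (24,G3,12), (26,G3,13), (27,G3,14), (29,G4,15)
Step 2: Sum ranks within each group.
R_1 = 24 (n_1 = 4)
R_2 = 13.5 (n_2 = 3)
R_3 = 49.5 (n_3 = 5)
R_4 = 33 (n_4 = 3)
Step 3: H = 12/(N(N+1)) * sum(R_i^2/n_i) - 3(N+1)
     = 12/(15*16) * (24^2/4 + 13.5^2/3 + 49.5^2/5 + 33^2/3) - 3*16
     = 0.050000 * 1057.8 - 48
     = 4.890000.
Step 4: Ties present; correction factor C = 1 - 30/(15^3 - 15) = 0.991071. Corrected H = 4.890000 / 0.991071 = 4.934054.
Step 5: Under H0, H ~ chi^2(3); p-value = 0.176690.
Step 6: alpha = 0.05. fail to reject H0.

H = 4.9341, df = 3, p = 0.176690, fail to reject H0.


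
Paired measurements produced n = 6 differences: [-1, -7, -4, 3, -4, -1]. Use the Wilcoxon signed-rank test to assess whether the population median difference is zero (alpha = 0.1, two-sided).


Step 1: Drop any zero differences (none here) and take |d_i|.
|d| = [1, 7, 4, 3, 4, 1]
Step 2: Midrank |d_i| (ties get averaged ranks).
ranks: |1|->1.5, |7|->6, |4|->4.5, |3|->3, |4|->4.5, |1|->1.5
Step 3: Attach original signs; sum ranks with positive sign and with negative sign.
W+ = 3 = 3
W- = 1.5 + 6 + 4.5 + 4.5 + 1.5 = 18
(Check: W+ + W- = 21 should equal n(n+1)/2 = 21.)
Step 4: Test statistic W = min(W+, W-) = 3.
Step 5: Ties in |d|, so use the tie-corrected normal approximation.
        E[W] = n(n+1)/4 = 6*7/4 = 10.5.
        Tie groups: |d|=1 (t=2), |d|=4 (t=2); sum(t^3 - t) = 12.
        Var[W] = n(n+1)(2n+1)/24 - sum(t^3-t)/48 = 546/24 - 12/48 = 22.5.
        z = (W - E[W]) / sqrt(Var[W]) = (3 - 10.5) / 4.7434 = -1.5811.
        Two-sided p = 2*Phi(z) = 0.113846.
Step 6: alpha = 0.1. fail to reject H0.

W+ = 3, W- = 18, W = min = 3, p = 0.113846, fail to reject H0.


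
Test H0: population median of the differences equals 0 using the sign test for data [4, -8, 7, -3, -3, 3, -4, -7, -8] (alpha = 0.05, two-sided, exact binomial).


Step 1: Discard zero differences. Original n = 9; n_eff = number of nonzero differences = 9.
Nonzero differences (with sign): +4, -8, +7, -3, -3, +3, -4, -7, -8
Step 2: Count signs: positive = 3, negative = 6.
Step 3: Under H0: P(positive) = 0.5, so the number of positives S ~ Bin(9, 0.5).
Step 4: Two-sided exact p-value = sum of Bin(9,0.5) probabilities at or below the observed probability = 0.507812.
Step 5: alpha = 0.05. fail to reject H0.

n_eff = 9, pos = 3, neg = 6, p = 0.507812, fail to reject H0.


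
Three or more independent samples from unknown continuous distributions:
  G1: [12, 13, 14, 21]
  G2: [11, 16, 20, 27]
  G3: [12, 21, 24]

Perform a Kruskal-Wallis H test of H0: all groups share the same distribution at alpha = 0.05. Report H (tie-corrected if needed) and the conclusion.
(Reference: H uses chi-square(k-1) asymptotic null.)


Step 1: Combine all N = 11 observations and assign midranks.
sorted (value, group, rank): (11,G2,1), (12,G1,2.5), (12,G3,2.5), (13,G1,4), (14,G1,5), (16,G2,6), (20,G2,7), (21,G1,8.5), (21,G3,8.5), (24,G3,10), (27,G2,11)
Step 2: Sum ranks within each group.
R_1 = 20 (n_1 = 4)
R_2 = 25 (n_2 = 4)
R_3 = 21 (n_3 = 3)
Step 3: H = 12/(N(N+1)) * sum(R_i^2/n_i) - 3(N+1)
     = 12/(11*12) * (20^2/4 + 25^2/4 + 21^2/3) - 3*12
     = 0.090909 * 403.25 - 36
     = 0.659091.
Step 4: Ties present; correction factor C = 1 - 12/(11^3 - 11) = 0.990909. Corrected H = 0.659091 / 0.990909 = 0.665138.
Step 5: Under H0, H ~ chi^2(2); p-value = 0.717079.
Step 6: alpha = 0.05. fail to reject H0.

H = 0.6651, df = 2, p = 0.717079, fail to reject H0.


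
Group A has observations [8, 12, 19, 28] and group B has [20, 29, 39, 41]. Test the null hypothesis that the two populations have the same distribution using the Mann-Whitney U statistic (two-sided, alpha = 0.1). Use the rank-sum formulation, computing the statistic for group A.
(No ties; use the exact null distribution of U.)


Step 1: Combine and sort all 8 observations; assign midranks.
sorted (value, group): (8,X), (12,X), (19,X), (20,Y), (28,X), (29,Y), (39,Y), (41,Y)
ranks: 8->1, 12->2, 19->3, 20->4, 28->5, 29->6, 39->7, 41->8
Step 2: Rank sum for X: R1 = 1 + 2 + 3 + 5 = 11.
Step 3: U_X = R1 - n1(n1+1)/2 = 11 - 4*5/2 = 11 - 10 = 1.
       U_Y = n1*n2 - U_X = 16 - 1 = 15.
Step 4: No ties, so the exact null distribution of U (based on enumerating the C(8,4) = 70 equally likely rank assignments) gives the two-sided p-value.
Step 5: p-value = 0.057143; compare to alpha = 0.1. reject H0.

U_X = 1, p = 0.057143, reject H0 at alpha = 0.1.


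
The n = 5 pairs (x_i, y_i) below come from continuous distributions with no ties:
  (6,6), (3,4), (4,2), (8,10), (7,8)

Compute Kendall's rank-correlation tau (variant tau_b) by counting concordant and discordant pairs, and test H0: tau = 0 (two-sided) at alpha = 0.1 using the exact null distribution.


Step 1: Enumerate the 10 unordered pairs (i,j) with i<j and classify each by sign(x_j-x_i) * sign(y_j-y_i).
  (1,2):dx=-3,dy=-2->C; (1,3):dx=-2,dy=-4->C; (1,4):dx=+2,dy=+4->C; (1,5):dx=+1,dy=+2->C
  (2,3):dx=+1,dy=-2->D; (2,4):dx=+5,dy=+6->C; (2,5):dx=+4,dy=+4->C; (3,4):dx=+4,dy=+8->C
  (3,5):dx=+3,dy=+6->C; (4,5):dx=-1,dy=-2->C
Step 2: C = 9, D = 1, total pairs = 10.
Step 3: tau = (C - D)/(n(n-1)/2) = (9 - 1)/10 = 0.800000.
Step 4: Exact two-sided p-value (enumerate n! = 120 permutations of y under H0): p = 0.083333.
Step 5: alpha = 0.1. reject H0.

tau_b = 0.8000 (C=9, D=1), p = 0.083333, reject H0.


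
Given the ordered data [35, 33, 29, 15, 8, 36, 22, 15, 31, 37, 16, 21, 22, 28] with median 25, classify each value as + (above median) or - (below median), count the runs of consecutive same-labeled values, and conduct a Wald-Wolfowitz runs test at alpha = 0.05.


Step 1: Compute median = 25; label A = above, B = below.
Labels in order: AAABBABBAABBBA  (n_A = 7, n_B = 7)
Step 2: Count runs R = 7.
Step 3: Under H0 (random ordering), E[R] = 2*n_A*n_B/(n_A+n_B) + 1 = 2*7*7/14 + 1 = 8.0000.
        Var[R] = 2*n_A*n_B*(2*n_A*n_B - n_A - n_B) / ((n_A+n_B)^2 * (n_A+n_B-1)) = 8232/2548 = 3.2308.
        SD[R] = 1.7974.
Step 4: Continuity-corrected z = (R + 0.5 - E[R]) / SD[R] = (7 + 0.5 - 8.0000) / 1.7974 = -0.2782.
Step 5: Two-sided p-value via normal approximation = 2*(1 - Phi(|z|)) = 0.780879.
Step 6: alpha = 0.05. fail to reject H0.

R = 7, z = -0.2782, p = 0.780879, fail to reject H0.


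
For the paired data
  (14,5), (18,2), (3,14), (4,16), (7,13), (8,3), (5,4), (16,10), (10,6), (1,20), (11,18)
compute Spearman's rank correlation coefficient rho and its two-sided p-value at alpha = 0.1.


Step 1: Rank x and y separately (midranks; no ties here).
rank(x): 14->9, 18->11, 3->2, 4->3, 7->5, 8->6, 5->4, 16->10, 10->7, 1->1, 11->8
rank(y): 5->4, 2->1, 14->8, 16->9, 13->7, 3->2, 4->3, 10->6, 6->5, 20->11, 18->10
Step 2: d_i = R_x(i) - R_y(i); compute d_i^2.
  (9-4)^2=25, (11-1)^2=100, (2-8)^2=36, (3-9)^2=36, (5-7)^2=4, (6-2)^2=16, (4-3)^2=1, (10-6)^2=16, (7-5)^2=4, (1-11)^2=100, (8-10)^2=4
sum(d^2) = 342.
Step 3: rho = 1 - 6*342 / (11*(11^2 - 1)) = 1 - 2052/1320 = -0.554545.
Step 4: Under H0, t = rho * sqrt((n-2)/(1-rho^2)) = -1.9992 ~ t(9).
Step 5: Two-sided p-value from the t-distribution with 9 df = 0.076652.
Step 6: alpha = 0.1. reject H0.

rho = -0.5545, p = 0.076652, reject H0 at alpha = 0.1.


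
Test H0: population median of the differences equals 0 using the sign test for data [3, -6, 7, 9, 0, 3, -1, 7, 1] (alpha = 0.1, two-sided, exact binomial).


Step 1: Discard zero differences. Original n = 9; n_eff = number of nonzero differences = 8.
Nonzero differences (with sign): +3, -6, +7, +9, +3, -1, +7, +1
Step 2: Count signs: positive = 6, negative = 2.
Step 3: Under H0: P(positive) = 0.5, so the number of positives S ~ Bin(8, 0.5).
Step 4: Two-sided exact p-value = sum of Bin(8,0.5) probabilities at or below the observed probability = 0.289062.
Step 5: alpha = 0.1. fail to reject H0.

n_eff = 8, pos = 6, neg = 2, p = 0.289062, fail to reject H0.


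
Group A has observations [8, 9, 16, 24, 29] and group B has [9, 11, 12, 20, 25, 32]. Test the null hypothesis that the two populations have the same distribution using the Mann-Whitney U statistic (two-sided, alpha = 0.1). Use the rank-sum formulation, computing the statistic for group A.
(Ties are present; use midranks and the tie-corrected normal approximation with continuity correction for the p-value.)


Step 1: Combine and sort all 11 observations; assign midranks.
sorted (value, group): (8,X), (9,X), (9,Y), (11,Y), (12,Y), (16,X), (20,Y), (24,X), (25,Y), (29,X), (32,Y)
ranks: 8->1, 9->2.5, 9->2.5, 11->4, 12->5, 16->6, 20->7, 24->8, 25->9, 29->10, 32->11
Step 2: Rank sum for X: R1 = 1 + 2.5 + 6 + 8 + 10 = 27.5.
Step 3: U_X = R1 - n1(n1+1)/2 = 27.5 - 5*6/2 = 27.5 - 15 = 12.5.
       U_Y = n1*n2 - U_X = 30 - 12.5 = 17.5.
Step 4: Ties are present, so use the tie-corrected normal approximation (with continuity correction) for the p-value.
Step 5: p-value = 0.714379; compare to alpha = 0.1. fail to reject H0.

U_X = 12.5, p = 0.714379, fail to reject H0 at alpha = 0.1.


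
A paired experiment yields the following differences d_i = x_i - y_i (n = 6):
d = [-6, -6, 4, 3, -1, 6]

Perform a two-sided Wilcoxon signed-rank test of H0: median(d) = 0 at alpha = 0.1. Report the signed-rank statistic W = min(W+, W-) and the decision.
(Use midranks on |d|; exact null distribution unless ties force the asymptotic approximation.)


Step 1: Drop any zero differences (none here) and take |d_i|.
|d| = [6, 6, 4, 3, 1, 6]
Step 2: Midrank |d_i| (ties get averaged ranks).
ranks: |6|->5, |6|->5, |4|->3, |3|->2, |1|->1, |6|->5
Step 3: Attach original signs; sum ranks with positive sign and with negative sign.
W+ = 3 + 2 + 5 = 10
W- = 5 + 5 + 1 = 11
(Check: W+ + W- = 21 should equal n(n+1)/2 = 21.)
Step 4: Test statistic W = min(W+, W-) = 10.
Step 5: Ties in |d|, so use the tie-corrected normal approximation.
        E[W] = n(n+1)/4 = 6*7/4 = 10.5.
        Tie groups: |d|=6 (t=3); sum(t^3 - t) = 24.
        Var[W] = n(n+1)(2n+1)/24 - sum(t^3-t)/48 = 546/24 - 24/48 = 22.25.
        z = (W - E[W]) / sqrt(Var[W]) = (10 - 10.5) / 4.7170 = -0.1060.
        Two-sided p = 2*Phi(z) = 0.915583.
Step 6: alpha = 0.1. fail to reject H0.

W+ = 10, W- = 11, W = min = 10, p = 0.915583, fail to reject H0.


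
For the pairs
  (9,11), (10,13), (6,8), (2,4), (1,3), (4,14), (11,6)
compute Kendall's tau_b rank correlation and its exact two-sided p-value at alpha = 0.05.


Step 1: Enumerate the 21 unordered pairs (i,j) with i<j and classify each by sign(x_j-x_i) * sign(y_j-y_i).
  (1,2):dx=+1,dy=+2->C; (1,3):dx=-3,dy=-3->C; (1,4):dx=-7,dy=-7->C; (1,5):dx=-8,dy=-8->C
  (1,6):dx=-5,dy=+3->D; (1,7):dx=+2,dy=-5->D; (2,3):dx=-4,dy=-5->C; (2,4):dx=-8,dy=-9->C
  (2,5):dx=-9,dy=-10->C; (2,6):dx=-6,dy=+1->D; (2,7):dx=+1,dy=-7->D; (3,4):dx=-4,dy=-4->C
  (3,5):dx=-5,dy=-5->C; (3,6):dx=-2,dy=+6->D; (3,7):dx=+5,dy=-2->D; (4,5):dx=-1,dy=-1->C
  (4,6):dx=+2,dy=+10->C; (4,7):dx=+9,dy=+2->C; (5,6):dx=+3,dy=+11->C; (5,7):dx=+10,dy=+3->C
  (6,7):dx=+7,dy=-8->D
Step 2: C = 14, D = 7, total pairs = 21.
Step 3: tau = (C - D)/(n(n-1)/2) = (14 - 7)/21 = 0.333333.
Step 4: Exact two-sided p-value (enumerate n! = 5040 permutations of y under H0): p = 0.381349.
Step 5: alpha = 0.05. fail to reject H0.

tau_b = 0.3333 (C=14, D=7), p = 0.381349, fail to reject H0.


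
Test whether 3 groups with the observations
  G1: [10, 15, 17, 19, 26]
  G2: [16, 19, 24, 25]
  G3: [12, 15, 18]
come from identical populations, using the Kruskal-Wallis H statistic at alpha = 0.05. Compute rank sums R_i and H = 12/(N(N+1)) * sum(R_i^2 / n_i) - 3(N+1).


Step 1: Combine all N = 12 observations and assign midranks.
sorted (value, group, rank): (10,G1,1), (12,G3,2), (15,G1,3.5), (15,G3,3.5), (16,G2,5), (17,G1,6), (18,G3,7), (19,G1,8.5), (19,G2,8.5), (24,G2,10), (25,G2,11), (26,G1,12)
Step 2: Sum ranks within each group.
R_1 = 31 (n_1 = 5)
R_2 = 34.5 (n_2 = 4)
R_3 = 12.5 (n_3 = 3)
Step 3: H = 12/(N(N+1)) * sum(R_i^2/n_i) - 3(N+1)
     = 12/(12*13) * (31^2/5 + 34.5^2/4 + 12.5^2/3) - 3*13
     = 0.076923 * 541.846 - 39
     = 2.680449.
Step 4: Ties present; correction factor C = 1 - 12/(12^3 - 12) = 0.993007. Corrected H = 2.680449 / 0.993007 = 2.699325.
Step 5: Under H0, H ~ chi^2(2); p-value = 0.259328.
Step 6: alpha = 0.05. fail to reject H0.

H = 2.6993, df = 2, p = 0.259328, fail to reject H0.


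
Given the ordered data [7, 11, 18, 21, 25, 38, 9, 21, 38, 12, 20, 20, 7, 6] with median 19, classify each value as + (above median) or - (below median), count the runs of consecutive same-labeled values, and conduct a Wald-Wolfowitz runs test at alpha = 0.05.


Step 1: Compute median = 19; label A = above, B = below.
Labels in order: BBBAAABAABAABB  (n_A = 7, n_B = 7)
Step 2: Count runs R = 7.
Step 3: Under H0 (random ordering), E[R] = 2*n_A*n_B/(n_A+n_B) + 1 = 2*7*7/14 + 1 = 8.0000.
        Var[R] = 2*n_A*n_B*(2*n_A*n_B - n_A - n_B) / ((n_A+n_B)^2 * (n_A+n_B-1)) = 8232/2548 = 3.2308.
        SD[R] = 1.7974.
Step 4: Continuity-corrected z = (R + 0.5 - E[R]) / SD[R] = (7 + 0.5 - 8.0000) / 1.7974 = -0.2782.
Step 5: Two-sided p-value via normal approximation = 2*(1 - Phi(|z|)) = 0.780879.
Step 6: alpha = 0.05. fail to reject H0.

R = 7, z = -0.2782, p = 0.780879, fail to reject H0.
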